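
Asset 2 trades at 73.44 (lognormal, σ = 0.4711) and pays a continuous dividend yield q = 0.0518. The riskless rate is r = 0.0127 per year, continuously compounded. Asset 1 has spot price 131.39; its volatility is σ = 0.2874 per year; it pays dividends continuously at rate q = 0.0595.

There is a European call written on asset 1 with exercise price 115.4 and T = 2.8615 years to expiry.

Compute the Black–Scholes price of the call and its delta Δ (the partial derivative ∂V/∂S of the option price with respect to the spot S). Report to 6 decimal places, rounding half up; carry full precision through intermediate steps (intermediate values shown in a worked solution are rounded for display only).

σ√T = 0.2874·√2.8615 = 0.486165
d₁ = (ln(S/K) + (r−q+σ²/2)T) / (σ√T) = (ln(131.39/115.4) + (0.0127−0.0595+0.2874²/2)·2.8615) / 0.486165 = (0.129766 − 0.015740) / 0.486165 = 0.234541
d₂ = d₁ − σ√T = 0.234541 − 0.486165 = -0.251624
e^{−rT} = 0.964311
e^{−qT} = 0.843446
N(d₁) = 0.592718,  N(d₂) = 0.400666
Call price V = S·e^{−qT}·N(d₁) − K·e^{−rT}·N(d₂) = 65.685183 − 44.586713 = 21.098470
Δ = e^{−qT}·N(d₁) = 0.499925

price = 21.098470
Δ = 0.499925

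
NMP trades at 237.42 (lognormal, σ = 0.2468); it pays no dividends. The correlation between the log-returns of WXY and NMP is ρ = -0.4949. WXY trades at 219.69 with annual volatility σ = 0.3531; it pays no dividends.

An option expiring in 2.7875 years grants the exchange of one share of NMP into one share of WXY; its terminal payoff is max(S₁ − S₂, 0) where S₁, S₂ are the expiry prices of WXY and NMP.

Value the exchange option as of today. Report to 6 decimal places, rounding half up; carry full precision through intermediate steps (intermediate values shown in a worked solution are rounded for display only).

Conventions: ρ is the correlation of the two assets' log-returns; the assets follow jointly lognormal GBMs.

σ_eff = √(σ₁² + σ₂² − 2ρσ₁σ₂) = √(0.3531² + 0.2468² − 2·-0.4949·0.3531·0.2468) = 0.521389
d₁ = (ln(S₁/S₂) + (q₂ − q₁ + σ_eff²/2)T) / (σ_eff√T) = (ln(219.69/237.42) + (0.0 − 0.0 + 0.135923)·2.7875) / 0.870500 = 0.346091
d₂ = d₁ − σ_eff√T = 0.346091 − 0.870500 = -0.524410
N(d₁) = 0.635363,  N(d₂) = 0.299997
V = S₁·e^{−q₁T}·N(d₁) − S₂·e^{−q₂T}·N(d₂) = 139.582846 − 71.225254 = 68.357591
Key observation: the rate r is irrelevant here: denominating values in NMP turns the exchange into a ratio option on S₁/S₂, and discounting at r drops out.

exchange price = 68.357591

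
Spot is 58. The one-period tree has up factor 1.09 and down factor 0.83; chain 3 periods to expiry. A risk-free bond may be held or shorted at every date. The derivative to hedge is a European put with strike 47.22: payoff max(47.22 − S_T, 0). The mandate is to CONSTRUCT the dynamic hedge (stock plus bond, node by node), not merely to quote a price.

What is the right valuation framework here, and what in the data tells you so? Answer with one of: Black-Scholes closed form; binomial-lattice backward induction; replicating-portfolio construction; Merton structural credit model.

framework: replicating-portfolio construction

Key observation: the deliverable is the dynamic trading strategy on the 3-step tree (spot 58, moves 1.09 and 0.83), so the valuation must go through the node-by-node replicating-portfolio solve.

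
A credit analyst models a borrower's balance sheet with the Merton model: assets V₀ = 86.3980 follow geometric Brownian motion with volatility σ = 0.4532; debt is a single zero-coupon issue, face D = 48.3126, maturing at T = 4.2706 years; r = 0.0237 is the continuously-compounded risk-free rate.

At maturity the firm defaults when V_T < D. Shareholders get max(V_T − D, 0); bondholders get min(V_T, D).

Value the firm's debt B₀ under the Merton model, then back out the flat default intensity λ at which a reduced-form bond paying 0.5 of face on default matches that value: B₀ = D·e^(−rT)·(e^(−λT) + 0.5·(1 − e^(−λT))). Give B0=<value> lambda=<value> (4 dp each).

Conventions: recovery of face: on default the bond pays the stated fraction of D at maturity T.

B0=36.3090 lambda=0.0962

Work the structural quantities from V₀ = 86.3980 against face 48.3126:
d₁ = [ln(V₀/D) + (r + σ²/2)T] / (σ√T)
   = [ln(86.3980/48.3126) + (0.0237 + 0.5·0.4532²)·4.2706] / (0.4532·√4.2706)
   = [0.581272 + 0.539783] / 0.936557 = 1.196996
d₂ = d₁ − σ√T = 1.196996 − 0.936557 = 0.260438
N(d₁) = 0.884346,  N(d₂) = 0.602737,  e^(−rT) = 0.903740
E₀ = V₀·N(d₁) − D·e^(−rT)·N(d₂)
   = 86.3980·0.884346 − 48.3126·0.903740·0.602737 = 50.088978
B₀ = V₀ − E₀ = 86.3980 − 50.088978 = 36.309022
e^(−λT) = (B₀·e^(rT)/D − 0.5)/(1 − 0.5) = (36.3090·1.106513/48.3126 − 0.5)/0.5 = 0.66318369
λ = −ln(0.66318369)/4.2706 = 0.096170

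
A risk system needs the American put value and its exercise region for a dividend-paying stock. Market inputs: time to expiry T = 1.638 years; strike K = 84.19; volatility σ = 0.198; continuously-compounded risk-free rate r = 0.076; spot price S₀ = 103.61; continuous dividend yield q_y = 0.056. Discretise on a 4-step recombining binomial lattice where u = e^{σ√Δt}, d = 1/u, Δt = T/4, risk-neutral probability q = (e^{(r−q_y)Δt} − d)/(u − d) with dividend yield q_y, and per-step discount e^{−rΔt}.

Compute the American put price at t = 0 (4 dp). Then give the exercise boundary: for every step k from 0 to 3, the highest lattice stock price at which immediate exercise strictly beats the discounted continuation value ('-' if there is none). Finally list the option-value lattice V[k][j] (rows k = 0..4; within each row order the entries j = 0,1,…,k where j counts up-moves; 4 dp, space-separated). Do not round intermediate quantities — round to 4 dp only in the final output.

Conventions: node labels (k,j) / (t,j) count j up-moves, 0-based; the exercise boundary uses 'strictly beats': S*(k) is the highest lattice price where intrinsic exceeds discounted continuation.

price = 2.1354
boundary = - - - 70.8468
tree:
2.1354
3.9832 0.4277
7.3440 0.8838 0.0000
13.3432 1.8260 0.0000 0.0000
21.7744 3.7731 0.0000 0.0000 0.0000

Δt=0.40950  u=1.13508  d=0.88099  q=0.50073  discount=0.96936
step 4 (expiry): payoffs max(K−S,0) = 21.7744 3.7731 0.0000 0.0000 0.0000
step 3: (k=3,j=0): S=70.8468, K−S=13.3432, hold=12.3695 ⇒ V=13.3432 exercise | (k=3,j=1): S=91.2798, K−S=0.0000, hold=1.8260 ⇒ V=1.8260 continue | (k=3,j=2): S=117.6058, K−S=0.0000, hold=0.0000 ⇒ V=0.0000 continue | (k=3,j=3): S=151.5245, K−S=0.0000, hold=0.0000 ⇒ V=0.0000 continue  boundary S*=70.8468
step 2: (k=2,j=0): S=80.4169, K−S=3.7731, hold=7.3440 ⇒ V=7.3440 continue | (k=2,j=1): S=103.6100, K−S=0.0000, hold=0.8838 ⇒ V=0.8838 continue | (k=2,j=2): S=133.4922, K−S=0.0000, hold=0.0000 ⇒ V=0.0000 continue  boundary S*=-
step 1: (k=1,j=0): S=91.2798, K−S=0.0000, hold=3.9832 ⇒ V=3.9832 continue | (k=1,j=1): S=117.6058, K−S=0.0000, hold=0.4277 ⇒ V=0.4277 continue  boundary S*=-
step 0: (k=0,j=0): S=103.6100, K−S=0.0000, hold=2.1354 ⇒ V=2.1354 continue  boundary S*=-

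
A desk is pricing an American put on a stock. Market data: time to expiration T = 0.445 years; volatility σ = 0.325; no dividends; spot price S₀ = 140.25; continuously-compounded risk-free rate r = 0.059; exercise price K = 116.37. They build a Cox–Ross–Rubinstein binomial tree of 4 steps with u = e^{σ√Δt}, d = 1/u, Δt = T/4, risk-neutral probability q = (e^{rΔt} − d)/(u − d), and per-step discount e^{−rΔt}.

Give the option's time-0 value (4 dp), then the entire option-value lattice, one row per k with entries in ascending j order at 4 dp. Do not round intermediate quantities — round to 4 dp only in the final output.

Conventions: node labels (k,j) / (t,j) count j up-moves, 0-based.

Δt=0.11125  u=1.11449  d=0.89727  q=0.50324  discount=0.99346
step 4 (expiry): payoffs max(K−S,0) = 25.4643 3.4562 0.0000 0.0000 0.0000
k=3: (k=3,j=0): S=101.3139, K−S=15.0561, hold=14.2948 ⇒ V=15.0561 exercise | (k=3,j=1): S=125.8418, K−S=0.0000, hold=1.7057 ⇒ V=1.7057 continue | (k=3,j=2): S=156.3079, K−S=0.0000, hold=0.0000 ⇒ V=0.0000 continue | (k=3,j=3): S=194.1497, K−S=0.0000, hold=0.0000 ⇒ V=0.0000 continue
k=2: (k=2,j=0): S=112.9138, K−S=3.4562, hold=8.2831 ⇒ V=8.2831 continue | (k=2,j=1): S=140.2500, K−S=0.0000, hold=0.8418 ⇒ V=0.8418 continue | (k=2,j=2): S=174.2043, K−S=0.0000, hold=0.0000 ⇒ V=0.0000 continue
k=1: (k=1,j=0): S=125.8418, K−S=0.0000, hold=4.5086 ⇒ V=4.5086 continue | (k=1,j=1): S=156.3079, K−S=0.0000, hold=0.4154 ⇒ V=0.4154 continue
k=0: (k=0,j=0): S=140.2500, K−S=0.0000, hold=2.4327 ⇒ V=2.4327 continue

price = 2.4327
tree:
2.4327
4.5086 0.4154
8.2831 0.8418 0.0000
15.0561 1.7057 0.0000 0.0000
25.4643 3.4562 0.0000 0.0000 0.0000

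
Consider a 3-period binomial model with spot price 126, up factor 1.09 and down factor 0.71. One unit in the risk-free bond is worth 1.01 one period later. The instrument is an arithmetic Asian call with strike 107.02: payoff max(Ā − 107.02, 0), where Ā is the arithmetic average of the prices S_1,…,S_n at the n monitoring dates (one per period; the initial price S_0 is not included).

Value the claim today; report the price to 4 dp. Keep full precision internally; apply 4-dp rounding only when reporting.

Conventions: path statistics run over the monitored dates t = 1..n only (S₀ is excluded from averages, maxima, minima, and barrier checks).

price = 24.4809

Risk-neutral up-probability p* = (R−d)/(u−d) = (1.01−0.71)/(1.09−0.71) = 0.7895; the claim prices as the p*-weighted sum of path payoffs discounted by R^3.
Enumerate all 2^3 = 8 price paths (U = up ×1.09, D = down ×0.71); each path with k up-moves has probability p*^k·(1−p*)^(3−k).
DDD: Ā=66.0245, payoff=0.0000, prob=0.009331
UDD: Ā=101.3615, payoff=0.0000, prob=0.034991
DUD: Ā=85.4015, payoff=0.0000, prob=0.034991
UUD: Ā=131.1093, payoff=24.0893, prob=0.131214
DDU: Ā=74.0699, payoff=0.0000, prob=0.034991
UDU: Ā=113.7129, payoff=6.6929, prob=0.131214
DUU: Ā=97.7529, payoff=0.0000, prob=0.131214
UUU: Ā=150.0714, payoff=43.0514, prob=0.492054
Price = Σ prob·payoff / R^3 = 25.222713 / 1.030301 = 24.4809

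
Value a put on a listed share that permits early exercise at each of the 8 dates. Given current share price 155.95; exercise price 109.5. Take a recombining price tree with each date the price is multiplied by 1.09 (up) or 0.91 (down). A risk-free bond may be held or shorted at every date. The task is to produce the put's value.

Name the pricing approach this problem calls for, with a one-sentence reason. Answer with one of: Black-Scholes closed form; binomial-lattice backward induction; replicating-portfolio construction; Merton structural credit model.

Key observation: with exercise allowed before expiry on a discrete up/down model (8 steps from spot 155.95), the strike-109.5 put's value must be rolled back through the tree testing early exercise at each node.

framework: binomial-lattice backward induction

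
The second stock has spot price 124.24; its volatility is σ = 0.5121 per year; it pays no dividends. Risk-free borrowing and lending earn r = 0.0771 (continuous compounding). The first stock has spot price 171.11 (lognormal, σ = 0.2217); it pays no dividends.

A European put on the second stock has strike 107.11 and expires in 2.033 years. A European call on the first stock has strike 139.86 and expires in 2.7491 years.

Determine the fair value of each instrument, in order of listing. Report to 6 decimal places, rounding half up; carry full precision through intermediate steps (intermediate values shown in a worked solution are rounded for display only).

price(the second stock put K=107.11) = 16.919375
price(the first stock call K=139.86) = 61.264334

[the second stock put K=107.11]
σ√T = 0.5121·√2.033 = 0.730169
d₁ = (ln(S/K) + (r+σ²/2)T) / (σ√T) = (ln(124.24/107.11) + (0.0771+0.5121²/2)·2.033) / 0.730169 = (0.148359 + 0.423318) / 0.730169 = 0.782937
d₂ = d₁ − σ√T = 0.782937 − 0.730169 = 0.052768
e^{−rT} = 0.854923
N(−d₁) = 0.216832,  N(−d₂) = 0.478958
price = K·e^{−rT}·N(−d₂) − S·N(−d₁) = 43.858580 − 26.939205 = 16.919375
[the first stock call K=139.86]
σ√T = 0.2217·√2.7491 = 0.367588
d₁ = (ln(S/K) + (r+σ²/2)T) / (σ√T) = (ln(171.11/139.86) + (0.0771+0.2217²/2)·2.7491) / 0.367588 = (0.201665 + 0.279516) / 0.367588 = 1.309023
d₂ = d₁ − σ√T = 1.309023 − 0.367588 = 0.941435
e^{−rT} = 0.809001
N(d₁) = 0.904737,  N(d₂) = 0.826759
price = S·N(d₁) − K·e^{−rT}·N(d₂) = 154.809494 − 93.545160 = 61.264334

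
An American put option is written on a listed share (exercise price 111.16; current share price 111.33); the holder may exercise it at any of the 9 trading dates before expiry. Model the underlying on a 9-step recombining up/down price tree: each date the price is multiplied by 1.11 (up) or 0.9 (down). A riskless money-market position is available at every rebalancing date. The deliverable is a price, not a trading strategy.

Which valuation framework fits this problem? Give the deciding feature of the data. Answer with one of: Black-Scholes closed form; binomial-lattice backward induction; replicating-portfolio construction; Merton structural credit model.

framework: binomial-lattice backward induction

Key observation: early exercise of the strike-111.16 put must be checked at each of the 9 dates (spot 111.33), which forces a node-by-node comparison of intrinsic and continuation value backward from expiry.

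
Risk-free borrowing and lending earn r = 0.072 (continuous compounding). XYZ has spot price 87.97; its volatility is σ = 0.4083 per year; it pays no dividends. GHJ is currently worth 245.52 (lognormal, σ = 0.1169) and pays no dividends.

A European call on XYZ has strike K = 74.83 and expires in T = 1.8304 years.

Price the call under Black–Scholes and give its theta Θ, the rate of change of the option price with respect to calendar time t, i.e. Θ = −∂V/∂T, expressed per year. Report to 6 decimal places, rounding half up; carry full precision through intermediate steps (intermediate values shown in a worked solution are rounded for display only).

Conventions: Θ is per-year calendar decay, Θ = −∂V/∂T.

price = 30.124919
Θ = -6.658870

σ√T = 0.4083·√1.8304 = 0.552398
d₁ = (ln(S/K) + (r+σ²/2)T) / (σ√T) = (ln(87.97/74.83) + (0.072+0.4083²/2)·1.8304) / 0.552398 = (0.161777 + 0.284361) / 0.552398 = 0.807638
d₂ = d₁ − σ√T = 0.807638 − 0.552398 = 0.255239
e^{−rT} = 0.876526
N(d₁) = 0.790350,  N(d₂) = 0.600731
Call price V = S·N(d₁) − K·e^{−rT}·N(d₂) = 69.527126 − 39.402207 = 30.124919
φ(d₁) = (1/√(2π))·e^{−d₁²/2} = 0.287918
Θ = −S·φ(d₁)·σ/(2√T) − r·K·e^{−rT}·N(d₂) = −3.821911 − 2.836959 = -6.658870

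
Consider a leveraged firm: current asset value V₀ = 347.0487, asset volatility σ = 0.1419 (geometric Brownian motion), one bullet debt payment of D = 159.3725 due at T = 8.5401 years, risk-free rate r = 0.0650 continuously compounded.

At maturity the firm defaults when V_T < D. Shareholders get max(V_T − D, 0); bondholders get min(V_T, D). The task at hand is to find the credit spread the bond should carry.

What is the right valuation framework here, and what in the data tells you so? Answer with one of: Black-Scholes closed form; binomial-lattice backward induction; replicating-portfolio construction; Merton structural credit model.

Key observation: the question is about default risk generated by asset-value dynamics against a debt face of 159.3725 — the structural framework prices exactly that.

framework: Merton structural credit model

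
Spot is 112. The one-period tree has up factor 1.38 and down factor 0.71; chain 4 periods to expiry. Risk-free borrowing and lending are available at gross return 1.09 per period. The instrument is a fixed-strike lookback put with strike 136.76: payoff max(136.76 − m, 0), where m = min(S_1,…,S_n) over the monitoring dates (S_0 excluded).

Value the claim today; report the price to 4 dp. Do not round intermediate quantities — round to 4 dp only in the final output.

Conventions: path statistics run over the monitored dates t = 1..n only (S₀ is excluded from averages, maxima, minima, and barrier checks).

With p* = (R−d)/(u−d) = 0.5672, sum probability × payoff across the paths and divide by R^4.
Enumerate all 2^4 = 16 price paths (U = up ×1.38, D = down ×0.71); each path with k up-moves has probability p*^k·(1−p*)^(4−k).
DDDD: m=28.4611, payoff=108.2989, prob=0.035099
UDDD: m=55.3187, payoff=81.4413, prob=0.045992
DUDD: m=55.3187, payoff=81.4413, prob=0.045992
UUDD: m=107.5209, payoff=29.2391, prob=0.060265
DDUD: m=55.3187, payoff=81.4413, prob=0.045992
UDUD: m=107.5209, payoff=29.2391, prob=0.060265
DUUD: m=79.5200, payoff=57.2400, prob=0.060265
UUUD: m=154.5600, payoff=0.0000, prob=0.078968
DDDU: m=40.0860, payoff=96.6740, prob=0.045992
UDDU: m=77.9137, payoff=58.8463, prob=0.060265
DUDU: m=77.9137, payoff=58.8463, prob=0.060265
UUDU: m=151.4379, payoff=0.0000, prob=0.078968
DDUU: m=56.4592, payoff=80.3008, prob=0.060265
UDUU: m=109.7376, payoff=27.0224, prob=0.078968
DUUU: m=79.5200, payoff=57.2400, prob=0.078968
UUUU: m=154.5600, payoff=0.0000, prob=0.103475
Price = Σ prob·payoff / R^4 = 45.043984 / 1.411582 = 31.9103

price = 31.9103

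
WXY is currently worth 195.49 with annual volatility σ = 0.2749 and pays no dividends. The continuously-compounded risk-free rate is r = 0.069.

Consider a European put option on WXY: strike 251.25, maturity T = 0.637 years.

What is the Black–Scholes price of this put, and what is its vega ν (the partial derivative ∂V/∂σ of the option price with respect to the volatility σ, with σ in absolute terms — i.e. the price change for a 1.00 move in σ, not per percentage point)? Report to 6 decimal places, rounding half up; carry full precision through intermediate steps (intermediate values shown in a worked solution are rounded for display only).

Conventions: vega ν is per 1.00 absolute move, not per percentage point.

σ√T = 0.2749·√0.637 = 0.219404
d₁ = (ln(S/K) + (r+σ²/2)T) / (σ√T) = (ln(195.49/251.25) + (0.069+0.2749²/2)·0.637) / 0.219404 = (-0.250939 + 0.068022) / 0.219404 = -0.833700
d₂ = d₁ − σ√T = -0.833700 − 0.219404 = -1.053104
e^{−rT} = 0.956999
N(−d₁) = 0.797775,  N(−d₂) = 0.853853
Put price V = K·e^{−rT}·N(−d₂) − S·N(−d₁) = 205.305628 − 155.957055 = 49.348573
φ(d₁) = (1/√(2π))·e^{−d₁²/2} = 0.281826
ν = S·φ(d₁)·√T = 43.971849

price = 49.348573
ν = 43.971849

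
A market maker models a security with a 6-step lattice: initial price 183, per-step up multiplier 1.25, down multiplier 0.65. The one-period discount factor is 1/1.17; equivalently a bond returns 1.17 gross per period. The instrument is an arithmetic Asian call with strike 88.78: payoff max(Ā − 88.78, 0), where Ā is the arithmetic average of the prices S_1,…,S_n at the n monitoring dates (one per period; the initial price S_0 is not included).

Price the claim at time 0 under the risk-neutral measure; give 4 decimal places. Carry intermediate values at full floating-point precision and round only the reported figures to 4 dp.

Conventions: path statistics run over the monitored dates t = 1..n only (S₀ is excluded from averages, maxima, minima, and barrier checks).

price = 93.4848

With p* = (R−d)/(u−d) = 0.8667, sum probability × payoff across the paths and divide by R^6.
Enumerate all 2^6 = 64 price paths (U = up ×1.25, D = down ×0.65); each path with k up-moves has probability p*^k·(1−p*)^(6−k).
DDDDDD: Ā=52.3709, payoff=0.0000, prob=0.000006
UDDDDD: Ā=100.7133, payoff=11.9333, prob=0.000037
DUDDDD: Ā=82.4133, payoff=0.0000, prob=0.000037
UUDDDD: Ā=158.4871, payoff=69.7071, prob=0.000237
DDUDDD: Ā=70.5183, payoff=0.0000, prob=0.000037
UDUDDD: Ā=135.6121, payoff=46.8321, prob=0.000237
DUUDDD: Ā=117.3121, payoff=28.5321, prob=0.000237
UUUDDD: Ā=225.6002, payoff=136.8202, prob=0.001543
DDDUDD: Ā=62.7865, payoff=0.0000, prob=0.000037
UDDUDD: Ā=120.7434, payoff=31.9634, prob=0.000237
DUDUDD: Ā=102.4434, payoff=13.6634, prob=0.000237
UUDUDD: Ā=197.0065, payoff=108.2265, prob=0.001543
DDUUDD: Ā=90.5484, payoff=1.7684, prob=0.000237
UDUUDD: Ā=174.1315, payoff=85.3515, prob=0.001543
DUUUDD: Ā=155.8315, payoff=67.0515, prob=0.001543
UUUUDD: Ā=299.6759, payoff=210.8959, prob=0.010030
DDDDUD: Ā=57.7609, payoff=0.0000, prob=0.000037
UDDDUD: Ā=111.0787, payoff=22.2987, prob=0.000237
DUDDUD: Ā=92.7787, payoff=3.9987, prob=0.000237
UUDDUD: Ā=178.4205, payoff=89.6405, prob=0.001543
DDUDUD: Ā=80.8837, payoff=0.0000, prob=0.000237
UDUDUD: Ā=155.5455, payoff=66.7655, prob=0.001543
DUUDUD: Ā=137.2455, payoff=48.4655, prob=0.001543
UUUDUD: Ā=263.9337, payoff=175.1537, prob=0.010030
DDDUUD: Ā=73.1519, payoff=0.0000, prob=0.000237
UDDUUD: Ā=140.6768, payoff=51.8968, prob=0.001543
DUDUUD: Ā=122.3768, payoff=33.5968, prob=0.001543
UUDUUD: Ā=235.3400, payoff=146.5600, prob=0.010030
DDUUUD: Ā=110.4818, payoff=21.7018, prob=0.001543
UDUUUD: Ā=212.4650, payoff=123.6850, prob=0.010030
DUUUUD: Ā=194.1650, payoff=105.3850, prob=0.010030
UUUUUD: Ā=373.3942, payoff=284.6142, prob=0.065193
DDDDDU: Ā=54.4942, payoff=0.0000, prob=0.000037
UDDDDU: Ā=104.7966, payoff=16.0166, prob=0.000237
DUDDDU: Ā=86.4966, payoff=0.0000, prob=0.000237
UUDDDU: Ā=166.3397, payoff=77.5597, prob=0.001543
DDUDDU: Ā=74.6016, payoff=0.0000, prob=0.000237
UDUDDU: Ā=143.4647, payoff=54.6847, prob=0.001543
DUUDDU: Ā=125.1647, payoff=36.3847, prob=0.001543
UUUDDU: Ā=240.7013, payoff=151.9213, prob=0.010030
DDDUDU: Ā=66.8699, payoff=0.0000, prob=0.000237
UDDUDU: Ā=128.5959, payoff=39.8159, prob=0.001543
DUDUDU: Ā=110.2959, payoff=21.5159, prob=0.001543
UUDUDU: Ā=212.1075, payoff=123.3275, prob=0.010030
DDUUDU: Ā=98.4009, payoff=9.6209, prob=0.001543
UDUUDU: Ā=189.2325, payoff=100.4525, prob=0.010030
DUUUDU: Ā=170.9325, payoff=82.1525, prob=0.010030
UUUUDU: Ā=328.7164, payoff=239.9364, prob=0.065193
DDDDUU: Ā=61.8442, payoff=0.0000, prob=0.000237
UDDDUU: Ā=118.9312, payoff=30.1512, prob=0.001543
DUDDUU: Ā=100.6312, payoff=11.8512, prob=0.001543
UUDDUU: Ā=193.5216, payoff=104.7416, prob=0.010030
DDUDUU: Ā=88.7362, payoff=0.0000, prob=0.001543
UDUDUU: Ā=170.6466, payoff=81.8666, prob=0.010030
DUUDUU: Ā=152.3466, payoff=63.5666, prob=0.010030
UUUDUU: Ā=292.9742, payoff=204.1942, prob=0.065193
DDDUUU: Ā=81.0045, payoff=0.0000, prob=0.001543
UDDUUU: Ā=155.7779, payoff=66.9979, prob=0.010030
DUDUUU: Ā=137.4779, payoff=48.6979, prob=0.010030
UUDUUU: Ā=264.3805, payoff=175.6005, prob=0.065193
DDUUUU: Ā=125.5829, payoff=36.8029, prob=0.010030
UDUUUU: Ā=241.5055, payoff=152.7255, prob=0.065193
DUUUUU: Ā=223.2055, payoff=134.4255, prob=0.065193
UUUUUU: Ā=429.2413, payoff=340.4613, prob=0.423753
Price = Σ prob·payoff / R^6 = 239.803971 / 2.565164 = 93.4848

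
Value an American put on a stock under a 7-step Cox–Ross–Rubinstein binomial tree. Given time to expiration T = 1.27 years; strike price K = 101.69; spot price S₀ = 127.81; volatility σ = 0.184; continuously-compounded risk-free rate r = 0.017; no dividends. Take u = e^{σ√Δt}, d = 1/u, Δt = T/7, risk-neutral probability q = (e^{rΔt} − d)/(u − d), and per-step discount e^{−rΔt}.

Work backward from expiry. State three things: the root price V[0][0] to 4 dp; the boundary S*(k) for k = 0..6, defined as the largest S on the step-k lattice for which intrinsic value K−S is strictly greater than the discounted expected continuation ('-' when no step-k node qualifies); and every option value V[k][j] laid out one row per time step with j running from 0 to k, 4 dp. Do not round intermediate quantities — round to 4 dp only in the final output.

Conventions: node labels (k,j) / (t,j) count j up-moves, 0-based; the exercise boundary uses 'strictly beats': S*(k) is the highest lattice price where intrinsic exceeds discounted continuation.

Δt=0.18143, u=1.08153, d=0.92462, q=0.50010, disc=e^(-rΔt)=0.99692
k=7 terminal: V=max(K-S,0) → 27.8479 15.3169 0.6594 0.0000 0.0000 0.0000 0.0000 0.0000
k=6: j=0 S=79.8622 intr=21.8278 cont=21.5147 V=21.8278[EX]; j=1 S=93.4148 intr=8.2752 cont=7.9620 V=8.2752[EX]; j=2 S=109.2673 intr=0.0000 cont=0.3286 V=0.3286[hold]; j=3 S=127.8100 intr=0.0000 cont=0.0000 V=0.0000[hold]; j=4 S=149.4994 intr=0.0000 cont=0.0000 V=0.0000[hold]; j=5 S=174.8695 intr=0.0000 cont=0.0000 V=0.0000[hold]; j=6 S=204.5449 intr=0.0000 cont=0.0000 V=0.0000[hold]  S*(6)=93.4148
k=5: j=0 S=86.3731 intr=15.3169 cont=15.0038 V=15.3169[EX]; j=1 S=101.0306 intr=0.6594 cont=4.2878 V=4.2878[hold]; j=2 S=118.1755 intr=0.0000 cont=0.1638 V=0.1638[hold]; j=3 S=138.2299 intr=0.0000 cont=0.0000 V=0.0000[hold]; j=4 S=161.6876 intr=0.0000 cont=0.0000 V=0.0000[hold]; j=5 S=189.1260 intr=0.0000 cont=0.0000 V=0.0000[hold]  S*(5)=86.3731
k=4: j=0 S=93.4148 intr=8.2752 cont=9.7711 V=9.7711[hold]; j=1 S=109.2673 intr=0.0000 cont=2.2185 V=2.2185[hold]; j=2 S=127.8100 intr=0.0000 cont=0.0816 V=0.0816[hold]; j=3 S=149.4994 intr=0.0000 cont=0.0000 V=0.0000[hold]; j=4 S=174.8695 intr=0.0000 cont=0.0000 V=0.0000[hold]  S*(4)=-
k=3: j=0 S=101.0306 intr=0.6594 cont=5.9755 V=5.9755[hold]; j=1 S=118.1755 intr=0.0000 cont=1.1463 V=1.1463[hold]; j=2 S=138.2299 intr=0.0000 cont=0.0407 V=0.0407[hold]; j=3 S=161.6876 intr=0.0000 cont=0.0000 V=0.0000[hold]  S*(3)=-
k=2: j=0 S=109.2673 intr=0.0000 cont=3.5495 V=3.5495[hold]; j=1 S=127.8100 intr=0.0000 cont=0.5915 V=0.5915[hold]; j=2 S=149.4994 intr=0.0000 cont=0.0203 V=0.0203[hold]  S*(2)=-
k=1: j=0 S=118.1755 intr=0.0000 cont=2.0638 V=2.0638[hold]; j=1 S=138.2299 intr=0.0000 cont=0.3049 V=0.3049[hold]  S*(1)=-
k=0: j=0 S=127.8100 intr=0.0000 cont=1.1805 V=1.1805[hold]  S*(0)=-

price = 1.1805
boundary = - - - - - 86.3731 93.4148
tree:
1.1805
2.0638 0.3049
3.5495 0.5915 0.0203
5.9755 1.1463 0.0407 0.0000
9.7711 2.2185 0.0816 0.0000 0.0000
15.3169 4.2878 0.1638 0.0000 0.0000 0.0000
21.8278 8.2752 0.3286 0.0000 0.0000 0.0000 0.0000
27.8479 15.3169 0.6594 0.0000 0.0000 0.0000 0.0000 0.0000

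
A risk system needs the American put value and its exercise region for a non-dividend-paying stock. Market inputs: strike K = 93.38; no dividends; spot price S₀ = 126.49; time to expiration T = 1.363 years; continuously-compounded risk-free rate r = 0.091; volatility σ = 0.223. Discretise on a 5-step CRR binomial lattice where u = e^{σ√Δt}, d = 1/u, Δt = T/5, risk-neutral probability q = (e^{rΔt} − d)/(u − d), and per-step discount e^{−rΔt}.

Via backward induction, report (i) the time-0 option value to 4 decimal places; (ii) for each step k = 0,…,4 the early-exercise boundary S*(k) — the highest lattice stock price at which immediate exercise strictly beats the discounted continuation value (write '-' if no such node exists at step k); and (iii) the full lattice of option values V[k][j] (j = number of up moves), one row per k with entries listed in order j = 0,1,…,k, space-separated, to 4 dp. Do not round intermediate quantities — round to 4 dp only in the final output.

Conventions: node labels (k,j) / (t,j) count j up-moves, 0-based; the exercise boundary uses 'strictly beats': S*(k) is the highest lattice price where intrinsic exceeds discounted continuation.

Δt=0.27260  u=1.12348  d=0.89009  q=0.57854  discount=0.97550
step 5 (expiry): payoffs max(K−S,0) = 22.7108 4.1809 0.0000 0.0000 0.0000 0.0000
step 4: (k=4,j=0): S=79.3954, K−S=13.9846, hold=11.6967 ⇒ V=13.9846 exercise | (k=4,j=1): S=100.2134, K−S=0.0000, hold=1.7189 ⇒ V=1.7189 continue | (k=4,j=2): S=126.4900, K−S=0.0000, hold=0.0000 ⇒ V=0.0000 continue | (k=4,j=3): S=159.6565, K−S=0.0000, hold=0.0000 ⇒ V=0.0000 continue | (k=4,j=4): S=201.5195, K−S=0.0000, hold=0.0000 ⇒ V=0.0000 continue  boundary S*=79.3954
step 3: (k=3,j=0): S=89.1991, K−S=4.1809, hold=6.7196 ⇒ V=6.7196 continue | (k=3,j=1): S=112.5877, K−S=0.0000, hold=0.7067 ⇒ V=0.7067 continue | (k=3,j=2): S=142.1090, K−S=0.0000, hold=0.0000 ⇒ V=0.0000 continue | (k=3,j=3): S=179.3709, K−S=0.0000, hold=0.0000 ⇒ V=0.0000 continue  boundary S*=-
step 2: (k=2,j=0): S=100.2134, K−S=0.0000, hold=3.1615 ⇒ V=3.1615 continue | (k=2,j=1): S=126.4900, K−S=0.0000, hold=0.2905 ⇒ V=0.2905 continue | (k=2,j=2): S=159.6565, K−S=0.0000, hold=0.0000 ⇒ V=0.0000 continue  boundary S*=-
step 1: (k=1,j=0): S=112.5877, K−S=0.0000, hold=1.4637 ⇒ V=1.4637 continue | (k=1,j=1): S=142.1090, K−S=0.0000, hold=0.1195 ⇒ V=0.1195 continue  boundary S*=-
step 0: (k=0,j=0): S=126.4900, K−S=0.0000, hold=0.6692 ⇒ V=0.6692 continue  boundary S*=-

price = 0.6692
boundary = - - - - 79.3954
tree:
0.6692
1.4637 0.1195
3.1615 0.2905 0.0000
6.7196 0.7067 0.0000 0.0000
13.9846 1.7189 0.0000 0.0000 0.0000
22.7108 4.1809 0.0000 0.0000 0.0000 0.0000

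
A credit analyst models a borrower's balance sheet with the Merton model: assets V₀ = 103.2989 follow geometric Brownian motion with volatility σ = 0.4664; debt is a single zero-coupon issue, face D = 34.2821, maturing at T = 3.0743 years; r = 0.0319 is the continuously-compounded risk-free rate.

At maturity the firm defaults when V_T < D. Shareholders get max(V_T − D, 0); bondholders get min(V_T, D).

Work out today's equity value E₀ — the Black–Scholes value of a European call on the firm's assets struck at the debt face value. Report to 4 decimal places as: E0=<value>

E0=73.5922

Apply the equity-as-call identities (strike 34.2821, horizon 3.0743 years):
d₁ = [ln(V₀/D) + (r + σ²/2)T] / (σ√T)
   = [ln(103.2989/34.2821) + (0.0319 + 0.5·0.4664²)·3.0743] / (0.4664·√3.0743)
   = [1.103003 + 0.432445] / 0.817771 = 1.877602
d₂ = d₁ − σ√T = 1.877602 − 0.817771 = 1.059831
N(d₁) = 0.969782,  N(d₂) = 0.855389,  e^(−rT) = 0.906585
E₀ = V₀·N(d₁) − D·e^(−rT)·N(d₂)
   = 103.2989·0.969782 − 34.2821·0.906585·0.855389 = 73.592236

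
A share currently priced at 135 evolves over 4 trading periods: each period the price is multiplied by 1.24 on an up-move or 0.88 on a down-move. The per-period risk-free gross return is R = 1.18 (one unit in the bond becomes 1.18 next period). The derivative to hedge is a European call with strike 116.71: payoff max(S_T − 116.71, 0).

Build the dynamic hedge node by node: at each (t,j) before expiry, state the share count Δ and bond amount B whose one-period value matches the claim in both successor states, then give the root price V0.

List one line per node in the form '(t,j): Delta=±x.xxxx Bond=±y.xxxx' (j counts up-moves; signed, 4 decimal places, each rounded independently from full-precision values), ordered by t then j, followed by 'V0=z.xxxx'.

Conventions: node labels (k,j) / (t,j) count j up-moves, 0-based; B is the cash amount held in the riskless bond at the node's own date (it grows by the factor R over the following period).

(0,0): Delta=0.9958 Bond=-59.5944
(1,0): Delta=0.9723 Bond=-67.5277
(1,1): Delta=0.9991 Bond=-70.8801
(2,0): Delta=0.8263 Bond=-64.4245
(2,1): Delta=0.9930 Bond=-82.7343
(2,2): Delta=1.0000 Bond=-83.8193
(3,0): Delta=0.0000 Bond=0.0000
(3,1): Delta=0.9436 Bond=-91.2251
(3,2): Delta=1.0000 Bond=-98.9068
(3,3): Delta=1.0000 Bond=-98.9068
V0=74.8375

Arbitrage-free pricing uses the up-move probability p* = (R−d)/(u−d) = 0.8333, discounting each step at R = 1.18.
At maturity the claim pays: V(4,0)=0.0000, V(4,1)=0.0000, V(4,2)=44.0369, V(4,3)=109.7969, V(4,4)=202.4589
(3,0): S=91.9987. Δ = (V_up−V_dn)/(S_up−S_dn) = (0.0000−0.0000)/(114.0784−80.9589) = 0.0000. V = [p*·0.0000 + (1−p*)·0.0000]/1.18 = 0.0000. B = V − Δ·S = 0.0000.
(3,1): S=129.6346. Δ = (V_up−V_dn)/(S_up−S_dn) = (44.0369−0.0000)/(160.7469−114.0784) = 0.9436. V = [p*·44.0369 + (1−p*)·0.0000]/1.18 = 31.0995. B = V − Δ·S = -91.2251.
(3,2): S=182.6669. Δ = (V_up−V_dn)/(S_up−S_dn) = (109.7969−44.0369)/(226.5069−160.7469) = 1.0000. V = [p*·109.7969 + (1−p*)·44.0369]/1.18 = 83.7601. B = V − Δ·S = -98.9068.
(3,3): S=257.3942. Δ = (V_up−V_dn)/(S_up−S_dn) = (202.4589−109.7969)/(319.1689−226.5069) = 1.0000. V = [p*·202.4589 + (1−p*)·109.7969]/1.18 = 158.4875. B = V − Δ·S = -98.9068.
(2,0): S=104.5440. Δ = (V_up−V_dn)/(S_up−S_dn) = (31.0995−0.0000)/(129.6346−91.9987) = 0.8263. V = [p*·31.0995 + (1−p*)·0.0000]/1.18 = 21.9629. B = V − Δ·S = -64.4245.
(2,1): S=147.3120. Δ = (V_up−V_dn)/(S_up−S_dn) = (83.7601−31.0995)/(182.6669−129.6346) = 0.9930. V = [p*·83.7601 + (1−p*)·31.0995]/1.18 = 63.5452. B = V − Δ·S = -82.7343.
(2,2): S=207.5760. Δ = (V_up−V_dn)/(S_up−S_dn) = (158.4875−83.7601)/(257.3942−182.6669) = 1.0000. V = [p*·158.4875 + (1−p*)·83.7601]/1.18 = 123.7567. B = V − Δ·S = -83.8193.
(1,0): S=118.8000. Δ = (V_up−V_dn)/(S_up−S_dn) = (63.5452−21.9629)/(147.3120−104.5440) = 0.9723. V = [p*·63.5452 + (1−p*)·21.9629]/1.18 = 47.9787. B = V − Δ·S = -67.5277.
(1,1): S=167.4000. Δ = (V_up−V_dn)/(S_up−S_dn) = (123.7567−63.5452)/(207.5760−147.3120) = 0.9991. V = [p*·123.7567 + (1−p*)·63.5452]/1.18 = 96.3741. B = V − Δ·S = -70.8801.
(0,0): S=135.0000. Δ = (V_up−V_dn)/(S_up−S_dn) = (96.3741−47.9787)/(167.4000−118.8000) = 0.9958. V = [p*·96.3741 + (1−p*)·47.9787]/1.18 = 74.8375. B = V − Δ·S = -59.5944.
Check: Δ(0,0)·S0 + B(0,0) = 74.8375 = V0.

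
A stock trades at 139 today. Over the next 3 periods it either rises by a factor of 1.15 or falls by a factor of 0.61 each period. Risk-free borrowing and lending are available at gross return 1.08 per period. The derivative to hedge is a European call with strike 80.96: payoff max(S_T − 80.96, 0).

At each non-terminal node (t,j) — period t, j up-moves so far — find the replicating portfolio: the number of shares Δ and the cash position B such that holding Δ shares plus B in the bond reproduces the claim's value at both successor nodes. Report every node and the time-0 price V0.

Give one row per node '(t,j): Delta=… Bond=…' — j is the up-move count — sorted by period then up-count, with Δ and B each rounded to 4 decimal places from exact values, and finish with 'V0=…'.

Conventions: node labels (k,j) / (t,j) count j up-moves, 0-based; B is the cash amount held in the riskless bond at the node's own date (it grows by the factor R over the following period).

(0,0): Delta=0.9393 Bond=-54.9946
(1,0): Delta=0.5487 Bond=-26.2782
(1,1): Delta=0.9701 Bond=-64.3263
(2,0): Delta=0.0000 Bond=0.0000
(2,1): Delta=0.5921 Bond=-32.6074
(2,2): Delta=1.0000 Bond=-74.9630
V0=75.5649

Under the risk-neutral measure, an up-move has probability p* = (R−d)/(u−d) = 0.8704 and values discount at R = 1.08.
Expiry values: V(3,0)=0.0000, V(3,1)=0.0000, V(3,2)=31.1748, V(3,3)=130.4416
(2,0): S=51.7219. Δ = (V_up−V_dn)/(S_up−S_dn) = (0.0000−0.0000)/(59.4802−31.5504) = 0.0000. V = [p*·0.0000 + (1−p*)·0.0000]/1.08 = 0.0000. B = V − Δ·S = 0.0000.
(2,1): S=97.5085. Δ = (V_up−V_dn)/(S_up−S_dn) = (31.1748−0.0000)/(112.1348−59.4802) = 0.5921. V = [p*·31.1748 + (1−p*)·0.0000]/1.08 = 25.1237. B = V − Δ·S = -32.6074.
(2,2): S=183.8275. Δ = (V_up−V_dn)/(S_up−S_dn) = (130.4416−31.1748)/(211.4016−112.1348) = 1.0000. V = [p*·130.4416 + (1−p*)·31.1748]/1.08 = 108.8645. B = V − Δ·S = -74.9630.
(1,0): S=84.7900. Δ = (V_up−V_dn)/(S_up−S_dn) = (25.1237−0.0000)/(97.5085−51.7219) = 0.5487. V = [p*·25.1237 + (1−p*)·0.0000]/1.08 = 20.2472. B = V − Δ·S = -26.2782.
(1,1): S=159.8500. Δ = (V_up−V_dn)/(S_up−S_dn) = (108.8645−25.1237)/(183.8275−97.5085) = 0.9701. V = [p*·108.8645 + (1−p*)·25.1237]/1.08 = 90.7493. B = V − Δ·S = -64.3263.
(0,0): S=139.0000. Δ = (V_up−V_dn)/(S_up−S_dn) = (90.7493−20.2472)/(159.8500−84.7900) = 0.9393. V = [p*·90.7493 + (1−p*)·20.2472]/1.08 = 75.5649. B = V − Δ·S = -54.9946.
Sanity check at the root: Δ(0,0)·S0 + B(0,0) reproduces V0 = 75.5649.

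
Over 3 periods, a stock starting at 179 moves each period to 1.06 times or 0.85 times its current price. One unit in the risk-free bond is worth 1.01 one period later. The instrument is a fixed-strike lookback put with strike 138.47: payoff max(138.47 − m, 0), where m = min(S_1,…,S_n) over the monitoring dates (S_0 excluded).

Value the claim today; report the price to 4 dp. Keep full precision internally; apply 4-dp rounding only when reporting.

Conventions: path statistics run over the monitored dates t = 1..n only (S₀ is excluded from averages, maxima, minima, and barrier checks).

price = 0.8731

Set p* = 0.7619 (from d < R < u); the path-dependent value is the discounted p*-expectation over all price paths.
Enumerate all 2^3 = 8 price paths (U = up ×1.06, D = down ×0.85); each path with k up-moves has probability p*^k·(1−p*)^(3−k).
DDD: m=109.9284, payoff=28.5416, prob=0.013497
UDD: m=137.0872, payoff=1.3828, prob=0.043192
DUD: m=137.0872, payoff=1.3828, prob=0.043192
UUD: m=170.9557, payoff=0.0000, prob=0.138214
DDU: m=129.3275, payoff=9.1425, prob=0.043192
UDU: m=161.2790, payoff=0.0000, prob=0.138214
DUU: m=152.1500, payoff=0.0000, prob=0.138214
UUU: m=189.7400, payoff=0.0000, prob=0.442285
Price = Σ prob·payoff / R^3 = 0.899577 / 1.030301 = 0.8731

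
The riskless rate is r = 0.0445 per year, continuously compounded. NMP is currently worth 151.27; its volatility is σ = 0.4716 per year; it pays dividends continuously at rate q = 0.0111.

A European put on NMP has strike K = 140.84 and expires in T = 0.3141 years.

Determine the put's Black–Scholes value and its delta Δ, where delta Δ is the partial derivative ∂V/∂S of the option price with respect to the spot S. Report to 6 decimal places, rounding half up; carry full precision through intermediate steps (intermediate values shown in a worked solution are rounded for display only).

price = 10.017142
Δ = -0.328046

σ√T = 0.4716·√0.3141 = 0.264306
d₁ = (ln(S/K) + (r−q+σ²/2)T) / (σ√T) = (ln(151.27/140.84) + (0.0445−0.0111+0.4716²/2)·0.3141) / 0.264306 = (0.071442 + 0.045420) / 0.264306 = 0.442145
d₂ = d₁ − σ√T = 0.442145 − 0.264306 = 0.177838
e^{−rT} = 0.986120
e^{−qT} = 0.996520
N(−d₁) = 0.329192,  N(−d₂) = 0.429425
Put price V = K·e^{−rT}·N(−d₂) − S·e^{−qT}·N(−d₁) = 59.640735 − 49.623593 = 10.017142
Δ = −e^{−qT}·N(−d₁) = -0.328046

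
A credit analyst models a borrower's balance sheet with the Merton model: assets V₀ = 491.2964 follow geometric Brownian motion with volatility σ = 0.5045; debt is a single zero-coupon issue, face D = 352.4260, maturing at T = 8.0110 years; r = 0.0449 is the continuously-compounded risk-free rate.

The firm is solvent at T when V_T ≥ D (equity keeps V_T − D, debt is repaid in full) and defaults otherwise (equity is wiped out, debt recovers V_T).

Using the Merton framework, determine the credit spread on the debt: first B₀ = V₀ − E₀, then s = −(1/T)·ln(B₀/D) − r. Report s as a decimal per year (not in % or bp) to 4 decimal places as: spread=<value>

spread=0.0558

With assets at 491.2964 and a single debt payment of 352.4260 at 8.0110 years:
d₁ = [ln(V₀/D) + (r + σ²/2)T] / (σ√T)
   = [ln(491.2964/352.4260) + (0.0449 + 0.5·0.5045²)·8.0110] / (0.5045·√8.0110)
   = [0.332207 + 1.379175] / 1.427922 = 1.198512
d₂ = d₁ − σ√T = 1.198512 − 1.427922 = -0.229410
N(d₁) = 0.884641,  N(d₂) = 0.409275,  e^(−rT) = 0.697890
E₀ = V₀·N(d₁) − D·e^(−rT)·N(d₂)
   = 491.2964·0.884641 − 352.4260·0.697890·0.409275 = 333.957933
B₀ = V₀ − E₀ = 491.2964 − 333.957933 = 157.338467
spread = −(1/T)·ln(B₀/D) − r = −(1/8.0110)·ln(157.338467/352.4260) − 0.0449 = 0.05576675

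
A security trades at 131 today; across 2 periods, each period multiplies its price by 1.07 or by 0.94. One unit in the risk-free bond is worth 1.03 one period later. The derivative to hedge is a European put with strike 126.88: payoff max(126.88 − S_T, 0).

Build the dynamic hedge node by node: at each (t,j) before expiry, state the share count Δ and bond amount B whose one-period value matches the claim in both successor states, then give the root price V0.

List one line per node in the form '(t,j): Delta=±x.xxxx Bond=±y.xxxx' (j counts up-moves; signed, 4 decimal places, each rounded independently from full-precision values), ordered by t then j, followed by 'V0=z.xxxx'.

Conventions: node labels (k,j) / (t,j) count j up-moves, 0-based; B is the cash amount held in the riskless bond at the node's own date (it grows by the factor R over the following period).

No-arbitrage ⇒ martingale measure with p* = (R−d)/(u−d) = 0.6923.
At maturity the claim pays: V(2,0)=11.1284, V(2,1)=0.0000, V(2,2)=0.0000
  t=1,j=0: stock 123.1400 → up 131.7598 (V=0.0000), down 115.7516 (V=11.1284). Price 3.3244; hedge Δ=-0.6952, bond B=88.9275.
  t=1,j=1: stock 140.1700 → up 149.9819 (V=0.0000), down 131.7598 (V=0.0000). Price 0.0000; hedge Δ=0.0000, bond B=0.0000.
  t=0,j=0: stock 131.0000 → up 140.1700 (V=0.0000), down 123.1400 (V=3.3244). Price 0.9931; hedge Δ=-0.1952, bond B=26.5653.
Sanity check at the root: Δ(0,0)·S0 + B(0,0) reproduces V0 = 0.9931.

(0,0): Delta=-0.1952 Bond=26.5653
(1,0): Delta=-0.6952 Bond=88.9275
(1,1): Delta=0.0000 Bond=0.0000
V0=0.9931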